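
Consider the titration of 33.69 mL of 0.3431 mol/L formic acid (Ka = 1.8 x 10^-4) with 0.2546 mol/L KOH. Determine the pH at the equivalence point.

n(HCOOH) = 0.3431 x 0.03369 = 0.01156 mol; V(KOH) at equivalence = 0.01156/0.2546 = 0.04540 L.
At equivalence all the acid is converted to HCOO-; total volume = 0.03369 + 0.04540 = 0.07909 L, so [HCOO-] = 0.01156/0.07909 = 0.1461 M.
Kb = Kw/Ka = 1.0e-14 / 1.8 x 10^-4 = 5.56e-11.
[OH^-] = sqrt(Kb x [HCOO-]) = sqrt(5.56e-11 x 0.1461) = 2.85e-6 M.
pOH = 5.55, so pH = 14.00 - 5.55 = 8.45.

8.45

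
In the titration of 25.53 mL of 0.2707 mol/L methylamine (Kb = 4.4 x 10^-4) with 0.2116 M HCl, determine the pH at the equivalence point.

5.78

n(CH3NH2) = 0.2707 x 0.02553 = 0.006911 mol; V(HCl) at equivalence = 0.006911/0.2116 = 0.03266 L.
At equivalence the base is fully converted to CH3NH3+; total volume = 0.05819 L, so [CH3NH3+] = 0.006911/0.05819 = 0.1188 M.
Ka(CH3NH3+) = Kw/Kb = 1.0e-14 / 4.4 x 10^-4 = 2.27e-11.
[H^+] = sqrt(Ka x [CH3NH3+]) = sqrt(2.27e-11 x 0.1188) = 1.64e-6 M.
pH = -log(1.64e-6) = 5.78.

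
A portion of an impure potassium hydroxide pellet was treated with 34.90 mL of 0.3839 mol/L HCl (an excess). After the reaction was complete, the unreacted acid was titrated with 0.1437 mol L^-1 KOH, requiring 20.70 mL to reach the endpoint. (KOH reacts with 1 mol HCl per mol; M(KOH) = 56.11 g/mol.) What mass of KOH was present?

0.585 g

Total n(HCl) added = 0.3839 x 0.03490 = 0.01340 mol.
n(KOH) used = 0.1437 x 0.02070 = 0.002975 mol, which equals the excess n(HCl).
So n(HCl) consumed by the sample = 0.01340 - 0.002975 = 0.01042 mol.
n(KOH) = 0.01042 / 1 = 0.01042 mol.
mass = 0.01042 mol x 56.11 g/mol = 0.585 g.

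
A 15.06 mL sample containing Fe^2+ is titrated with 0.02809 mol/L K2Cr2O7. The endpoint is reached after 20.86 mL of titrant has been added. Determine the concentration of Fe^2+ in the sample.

0.233 M

n(K2Cr2O7) = 0.02809 x 0.02086 = 0.0005860 mol.
From the balanced equation, 1 mol K2Cr2O7 reacts with 6 mol Fe^2+, so n(Fe^2+) = 0.0005860 x 6/1 = 0.003516 mol.
[Fe^2+] = 0.003516 / 0.01506 L = 0.233 M.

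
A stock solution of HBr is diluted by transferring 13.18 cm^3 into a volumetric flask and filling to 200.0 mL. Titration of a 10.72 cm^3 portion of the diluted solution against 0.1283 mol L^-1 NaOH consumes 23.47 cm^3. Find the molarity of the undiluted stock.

4.26 M

n(NaOH) = 0.1283 x 0.02347 = 0.003011 mol.
n(HBr) in the aliquot = 0.003011 mol.
[diluted HBr] = 0.003011 / 0.01072 = 0.2809 M.
Dilution factor = 200.0/13.18 = 15.17, so [stock] = 0.2809 x 15.17 = 4.26 M.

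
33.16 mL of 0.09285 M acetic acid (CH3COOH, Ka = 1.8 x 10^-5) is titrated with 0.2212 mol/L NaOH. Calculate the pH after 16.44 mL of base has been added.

n(acid) = 0.09285 x 0.03316 = 0.003079 mol; n(NaOH) added = 0.2212 x 0.01644 = 0.003637 mol.
Base is in excess by 0.003637 - 0.003079 = 0.0005576 mol in a total volume of 0.04960 L.
[OH^-] = 0.0005576/0.04960 = 0.01124 M, so pOH = 1.95 and pH = 14.00 - 1.95 = 12.05.

12.05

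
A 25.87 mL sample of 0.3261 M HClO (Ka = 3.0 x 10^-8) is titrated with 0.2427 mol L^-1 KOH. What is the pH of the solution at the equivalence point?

n(HClO) = 0.3261 x 0.02587 = 0.008436 mol; V(KOH) at equivalence = 0.008436/0.2427 = 0.03476 L.
At equivalence all the acid is converted to ClO-; total volume = 0.02587 + 0.03476 = 0.06063 L, so [ClO-] = 0.008436/0.06063 = 0.1391 M.
Kb = Kw/Ka = 1.0e-14 / 3.0 x 10^-8 = 3.33e-7.
[OH^-] = sqrt(Kb x [ClO-]) = sqrt(3.33e-7 x 0.1391) = 0.000215 M.
pOH = 3.67, so pH = 14.00 - 3.67 = 10.33.

10.33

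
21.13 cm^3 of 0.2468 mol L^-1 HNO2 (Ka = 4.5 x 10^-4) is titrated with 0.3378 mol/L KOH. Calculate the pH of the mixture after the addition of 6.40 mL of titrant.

Initial n(HNO2) = 0.2468 x 0.02113 = 0.005215 mol.
n(KOH) added = 0.3378 x 0.006400 = 0.002162 mol, converting that many moles of HNO2 to NO2-.
Remaining n(HNO2) = 0.003053 mol; n(NO2-) = 0.002162 mol.
By Henderson-Hasselbalch, pH = pKa + log([A^-]/[HA]) = 3.35 + log(0.002162/0.003053) = 3.35 + (-0.15) = 3.20.

3.20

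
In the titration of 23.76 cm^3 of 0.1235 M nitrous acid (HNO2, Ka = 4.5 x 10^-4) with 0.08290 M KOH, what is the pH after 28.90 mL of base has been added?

4.00

Initial n(HNO2) = 0.1235 x 0.02376 = 0.002934 mol.
n(KOH) added = 0.08290 x 0.02890 = 0.002396 mol, converting that many moles of HNO2 to NO2-.
Remaining n(HNO2) = 0.0005386 mol; n(NO2-) = 0.002396 mol.
By Henderson-Hasselbalch, pH = pKa + log([A^-]/[HA]) = 3.35 + log(0.002396/0.0005386) = 3.35 + (+0.65) = 4.00.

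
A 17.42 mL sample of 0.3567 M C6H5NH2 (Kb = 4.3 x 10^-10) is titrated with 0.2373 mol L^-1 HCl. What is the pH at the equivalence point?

2.74

n(C6H5NH2) = 0.3567 x 0.01742 = 0.006214 mol; V(HCl) at equivalence = 0.006214/0.2373 = 0.02619 L.
At equivalence the base is fully converted to C6H5NH3+; total volume = 0.04361 L, so [C6H5NH3+] = 0.006214/0.04361 = 0.1425 M.
Ka(C6H5NH3+) = Kw/Kb = 1.0e-14 / 4.3 x 10^-10 = 2.33e-5.
[H^+] = sqrt(Ka x [C6H5NH3+]) = sqrt(2.33e-5 x 0.1425) = 0.00182 M.
pH = -log(0.00182) = 2.74.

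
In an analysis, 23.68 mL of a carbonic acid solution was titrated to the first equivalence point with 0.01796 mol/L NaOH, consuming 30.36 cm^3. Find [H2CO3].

0.0230 M

n(NaOH) = 0.01796 x 0.03036 = 0.0005453 mol.
At the first equivalence point, 1 mol OH^- react per mol H2CO3, so n(H2CO3) = 0.0005453 / 1 = 0.0005453 mol.
[H2CO3] = 0.0005453 / 0.02368 L = 0.0230 M.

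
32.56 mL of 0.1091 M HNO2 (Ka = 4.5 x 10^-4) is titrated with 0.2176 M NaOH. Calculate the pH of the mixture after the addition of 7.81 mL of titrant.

3.31

Initial n(HNO2) = 0.1091 x 0.03256 = 0.003552 mol.
n(NaOH) added = 0.2176 x 0.007810 = 0.001699 mol, converting that many moles of HNO2 to NO2-.
Remaining n(HNO2) = 0.001853 mol; n(NO2-) = 0.001699 mol.
By Henderson-Hasselbalch, pH = pKa + log([A^-]/[HA]) = 3.35 + log(0.001699/0.001853) = 3.35 + (-0.04) = 3.31.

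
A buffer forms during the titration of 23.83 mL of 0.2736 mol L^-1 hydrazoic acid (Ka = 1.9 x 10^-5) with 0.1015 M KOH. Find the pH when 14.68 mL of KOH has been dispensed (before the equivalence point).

Initial n(HN3) = 0.2736 x 0.02383 = 0.006520 mol.
n(KOH) added = 0.1015 x 0.01468 = 0.001490 mol, converting that many moles of HN3 to N3-.
Remaining n(HN3) = 0.005030 mol; n(N3-) = 0.001490 mol.
By Henderson-Hasselbalch, pH = pKa + log([A^-]/[HA]) = 4.72 + log(0.001490/0.005030) = 4.72 + (-0.53) = 4.19.

4.19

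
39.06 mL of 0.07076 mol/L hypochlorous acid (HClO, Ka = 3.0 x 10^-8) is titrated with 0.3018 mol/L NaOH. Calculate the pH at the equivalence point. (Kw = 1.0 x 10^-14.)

n(HClO) = 0.07076 x 0.03906 = 0.002764 mol; V(NaOH) at equivalence = 0.002764/0.3018 = 0.009158 L.
At equivalence all the acid is converted to ClO-; total volume = 0.03906 + 0.009158 = 0.04822 L, so [ClO-] = 0.002764/0.04822 = 0.05732 M.
Kb = Kw/Ka = 1.0e-14 / 3.0 x 10^-8 = 3.33e-7.
[OH^-] = sqrt(Kb x [ClO-]) = sqrt(3.33e-7 x 0.05732) = 0.000138 M.
pOH = 3.86, so pH = 14.00 - 3.86 = 10.14.

10.14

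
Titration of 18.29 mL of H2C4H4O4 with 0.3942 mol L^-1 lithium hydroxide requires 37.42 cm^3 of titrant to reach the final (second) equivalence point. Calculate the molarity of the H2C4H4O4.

0.403 M

n(LiOH) = 0.3942 x 0.03742 = 0.01475 mol.
At the final (second) equivalence point, 2 mol OH^- react per mol H2C4H4O4, so n(H2C4H4O4) = 0.01475 / 2 = 0.007375 mol.
[H2C4H4O4] = 0.007375 / 0.01829 L = 0.403 M.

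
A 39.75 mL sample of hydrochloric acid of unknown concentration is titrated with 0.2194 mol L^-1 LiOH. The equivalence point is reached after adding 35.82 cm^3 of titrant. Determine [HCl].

0.198 M

n(LiOH) delivered = 0.2194 x 0.03582 = 0.007859 mol.
For a 1:1 reaction, n(HCl) = 0.007859 mol.
[HCl] = 0.007859 mol / 0.03975 L = 0.198 M.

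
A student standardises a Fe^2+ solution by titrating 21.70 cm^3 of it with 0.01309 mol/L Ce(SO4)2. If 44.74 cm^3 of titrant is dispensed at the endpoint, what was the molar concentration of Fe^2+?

0.0270 M

n(Ce(SO4)2) = 0.01309 x 0.04474 = 0.0005856 mol.
From the balanced equation, 1 mol Ce(SO4)2 reacts with 1 mol Fe^2+, so n(Fe^2+) = 0.0005856 x 1/1 = 0.0005856 mol.
[Fe^2+] = 0.0005856 / 0.02170 L = 0.0270 M.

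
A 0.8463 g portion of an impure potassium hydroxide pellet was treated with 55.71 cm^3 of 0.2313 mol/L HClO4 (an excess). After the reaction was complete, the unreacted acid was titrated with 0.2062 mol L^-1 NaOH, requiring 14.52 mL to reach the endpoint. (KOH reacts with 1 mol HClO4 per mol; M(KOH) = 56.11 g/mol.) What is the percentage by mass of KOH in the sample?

Total n(HClO4) added = 0.2313 x 0.05571 = 0.01289 mol.
n(NaOH) used = 0.2062 x 0.01452 = 0.002994 mol, which equals the excess n(HClO4).
So n(HClO4) consumed by the sample = 0.01289 - 0.002994 = 0.009892 mol.
n(KOH) = 0.009892 / 1 = 0.009892 mol.
mass KOH = 0.009892 x 56.11 = 0.5550 g, so %KOH = 0.5550/0.8463 x 100 = 65.6%.

65.6%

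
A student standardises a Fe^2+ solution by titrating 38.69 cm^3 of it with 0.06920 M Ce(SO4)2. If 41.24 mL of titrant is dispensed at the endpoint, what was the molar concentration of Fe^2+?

n(Ce(SO4)2) = 0.06920 x 0.04124 = 0.002854 mol.
From the balanced equation, 1 mol Ce(SO4)2 reacts with 1 mol Fe^2+, so n(Fe^2+) = 0.002854 x 1/1 = 0.002854 mol.
[Fe^2+] = 0.002854 / 0.03869 L = 0.0738 M.

0.0738 M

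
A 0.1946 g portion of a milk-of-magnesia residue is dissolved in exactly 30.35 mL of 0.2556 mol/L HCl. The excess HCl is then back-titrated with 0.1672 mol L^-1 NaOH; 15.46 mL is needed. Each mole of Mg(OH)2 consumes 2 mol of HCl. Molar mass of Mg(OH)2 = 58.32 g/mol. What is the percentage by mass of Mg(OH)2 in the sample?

77.5%

Total n(HCl) added = 0.2556 x 0.03035 = 0.007757 mol.
n(NaOH) used = 0.1672 x 0.01546 = 0.002585 mol, which equals the excess n(HCl).
So n(HCl) consumed by the sample = 0.007757 - 0.002585 = 0.005173 mol.
n(Mg(OH)2) = 0.005173 / 2 = 0.002586 mol.
mass Mg(OH)2 = 0.002586 x 58.32 = 0.1508 g, so %Mg(OH)2 = 0.1508/0.1946 x 100 = 77.5%.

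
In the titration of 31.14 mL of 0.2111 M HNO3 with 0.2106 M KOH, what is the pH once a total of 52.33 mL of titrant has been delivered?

12.73

n(acid) = 0.2111 x 0.03114 = 0.006574 mol; n(KOH) added = 0.2106 x 0.05233 = 0.01102 mol.
Base is in excess by 0.01102 - 0.006574 = 0.004447 mol in a total volume of 0.08347 L.
[OH^-] = 0.004447/0.08347 = 0.05328 M, so pOH = 1.27 and pH = 14.00 - 1.27 = 12.73.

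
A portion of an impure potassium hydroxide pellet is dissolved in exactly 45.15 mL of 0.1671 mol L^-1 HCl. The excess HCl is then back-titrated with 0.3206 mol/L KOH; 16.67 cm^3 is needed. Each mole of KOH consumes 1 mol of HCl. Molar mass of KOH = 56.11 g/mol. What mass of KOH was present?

0.123 g

Total n(HCl) added = 0.1671 x 0.04515 = 0.007545 mol.
n(KOH) used = 0.3206 x 0.01667 = 0.005344 mol, which equals the excess n(HCl).
So n(HCl) consumed by the sample = 0.007545 - 0.005344 = 0.002200 mol.
n(KOH) = 0.002200 / 1 = 0.002200 mol.
mass = 0.002200 mol x 56.11 g/mol = 0.123 g.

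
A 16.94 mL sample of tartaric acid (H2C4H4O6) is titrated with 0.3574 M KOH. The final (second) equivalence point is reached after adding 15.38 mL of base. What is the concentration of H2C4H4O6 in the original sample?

n(KOH) = 0.3574 x 0.01538 = 0.005497 mol.
At the final (second) equivalence point, 2 mol OH^- react per mol H2C4H4O6, so n(H2C4H4O6) = 0.005497 / 2 = 0.002748 mol.
[H2C4H4O6] = 0.002748 / 0.01694 L = 0.162 M.

0.162 M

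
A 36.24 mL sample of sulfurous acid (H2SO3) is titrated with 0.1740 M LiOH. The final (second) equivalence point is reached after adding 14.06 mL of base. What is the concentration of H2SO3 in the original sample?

0.0338 M

n(LiOH) = 0.1740 x 0.01406 = 0.002446 mol.
At the final (second) equivalence point, 2 mol OH^- react per mol H2SO3, so n(H2SO3) = 0.002446 / 2 = 0.001223 mol.
[H2SO3] = 0.001223 / 0.03624 L = 0.0338 M.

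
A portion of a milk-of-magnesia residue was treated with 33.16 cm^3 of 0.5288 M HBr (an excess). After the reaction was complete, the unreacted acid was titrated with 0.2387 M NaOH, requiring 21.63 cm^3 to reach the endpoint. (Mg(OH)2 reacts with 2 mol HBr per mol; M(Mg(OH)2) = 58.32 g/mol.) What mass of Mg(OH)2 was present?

0.361 g

Total n(HBr) added = 0.5288 x 0.03316 = 0.01754 mol.
n(NaOH) used = 0.2387 x 0.02163 = 0.005163 mol, which equals the excess n(HBr).
So n(HBr) consumed by the sample = 0.01754 - 0.005163 = 0.01237 mol.
n(Mg(OH)2) = 0.01237 / 2 = 0.006186 mol.
mass = 0.006186 mol x 58.32 g/mol = 0.361 g.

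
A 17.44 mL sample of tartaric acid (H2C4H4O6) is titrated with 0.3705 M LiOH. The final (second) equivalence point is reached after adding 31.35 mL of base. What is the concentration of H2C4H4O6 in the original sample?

n(LiOH) = 0.3705 x 0.03135 = 0.01162 mol.
At the final (second) equivalence point, 2 mol OH^- react per mol H2C4H4O6, so n(H2C4H4O6) = 0.01162 / 2 = 0.005808 mol.
[H2C4H4O6] = 0.005808 / 0.01744 L = 0.333 M.

0.333 M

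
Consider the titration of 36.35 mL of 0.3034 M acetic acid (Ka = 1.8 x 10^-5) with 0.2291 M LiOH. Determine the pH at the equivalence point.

8.93

n(CH3COOH) = 0.3034 x 0.03635 = 0.01103 mol; V(LiOH) at equivalence = 0.01103/0.2291 = 0.04814 L.
At equivalence all the acid is converted to CH3COO-; total volume = 0.03635 + 0.04814 = 0.08449 L, so [CH3COO-] = 0.01103/0.08449 = 0.1305 M.
Kb = Kw/Ka = 1.0e-14 / 1.8 x 10^-5 = 5.56e-10.
[OH^-] = sqrt(Kb x [CH3COO-]) = sqrt(5.56e-10 x 0.1305) = 8.52e-6 M.
pOH = 5.07, so pH = 14.00 - 5.07 = 8.93.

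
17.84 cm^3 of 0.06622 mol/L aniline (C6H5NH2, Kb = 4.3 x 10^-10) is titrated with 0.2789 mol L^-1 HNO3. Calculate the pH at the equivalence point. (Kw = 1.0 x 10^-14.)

n(C6H5NH2) = 0.06622 x 0.01784 = 0.001181 mol; V(HNO3) at equivalence = 0.001181/0.2789 = 0.004236 L.
At equivalence the base is fully converted to C6H5NH3+; total volume = 0.02208 L, so [C6H5NH3+] = 0.001181/0.02208 = 0.05351 M.
Ka(C6H5NH3+) = Kw/Kb = 1.0e-14 / 4.3 x 10^-10 = 2.33e-5.
[H^+] = sqrt(Ka x [C6H5NH3+]) = sqrt(2.33e-5 x 0.05351) = 0.00112 M.
pH = -log(0.00112) = 2.95.

2.95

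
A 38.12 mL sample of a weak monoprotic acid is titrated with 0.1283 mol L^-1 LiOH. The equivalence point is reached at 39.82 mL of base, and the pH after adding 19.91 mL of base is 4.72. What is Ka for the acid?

19.91 mL is half of the equivalence volume, so this is the half-equivalence point where [HA] = [A^-].
At half-equivalence pH = pKa, so pKa = 4.72.
Ka = 10^(-4.72) = 1.9 x 10^-5.

1.9 x 10^-5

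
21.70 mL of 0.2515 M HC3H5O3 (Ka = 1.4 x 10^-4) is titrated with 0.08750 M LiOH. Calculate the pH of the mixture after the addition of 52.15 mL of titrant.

Initial n(HC3H5O3) = 0.2515 x 0.02170 = 0.005458 mol.
n(LiOH) added = 0.08750 x 0.05215 = 0.004563 mol, converting that many moles of HC3H5O3 to C3H5O3-.
Remaining n(HC3H5O3) = 0.0008944 mol; n(C3H5O3-) = 0.004563 mol.
By Henderson-Hasselbalch, pH = pKa + log([A^-]/[HA]) = 3.85 + log(0.004563/0.0008944) = 3.85 + (+0.71) = 4.56.

4.56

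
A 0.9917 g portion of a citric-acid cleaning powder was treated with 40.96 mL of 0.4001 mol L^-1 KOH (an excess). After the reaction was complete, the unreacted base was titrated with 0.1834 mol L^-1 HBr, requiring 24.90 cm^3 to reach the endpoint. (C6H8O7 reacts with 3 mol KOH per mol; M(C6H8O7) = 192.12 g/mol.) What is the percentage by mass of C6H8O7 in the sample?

Total n(KOH) added = 0.4001 x 0.04096 = 0.01639 mol.
n(HBr) used = 0.1834 x 0.02490 = 0.004567 mol, which equals the excess n(KOH).
So n(KOH) consumed by the sample = 0.01639 - 0.004567 = 0.01182 mol.
n(C6H8O7) = 0.01182 / 3 = 0.003940 mol.
mass C6H8O7 = 0.003940 x 192.12 = 0.7570 g, so %C6H8O7 = 0.7570/0.9917 x 100 = 76.3%.

76.3%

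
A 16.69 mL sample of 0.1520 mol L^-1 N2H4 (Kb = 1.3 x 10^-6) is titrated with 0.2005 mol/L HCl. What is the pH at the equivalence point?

n(N2H4) = 0.1520 x 0.01669 = 0.002537 mol; V(HCl) at equivalence = 0.002537/0.2005 = 0.01265 L.
At equivalence the base is fully converted to N2H5+; total volume = 0.02934 L, so [N2H5+] = 0.002537/0.02934 = 0.08646 M.
Ka(N2H5+) = Kw/Kb = 1.0e-14 / 1.3 x 10^-6 = 7.69e-9.
[H^+] = sqrt(Ka x [N2H5+]) = sqrt(7.69e-9 x 0.08646) = 2.58e-5 M.
pH = -log(2.58e-5) = 4.59.

4.59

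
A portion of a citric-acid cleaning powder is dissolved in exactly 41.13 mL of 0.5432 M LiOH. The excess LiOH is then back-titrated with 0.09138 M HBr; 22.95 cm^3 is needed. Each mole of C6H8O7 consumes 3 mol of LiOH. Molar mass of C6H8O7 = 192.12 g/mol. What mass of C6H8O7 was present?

Total n(LiOH) added = 0.5432 x 0.04113 = 0.02234 mol.
n(HBr) used = 0.09138 x 0.02295 = 0.002097 mol, which equals the excess n(LiOH).
So n(LiOH) consumed by the sample = 0.02234 - 0.002097 = 0.02024 mol.
n(C6H8O7) = 0.02024 / 3 = 0.006748 mol.
mass = 0.006748 mol x 192.12 g/mol = 1.30 g.

1.30 g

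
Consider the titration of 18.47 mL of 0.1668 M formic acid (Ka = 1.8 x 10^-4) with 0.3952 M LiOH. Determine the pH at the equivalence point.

n(HCOOH) = 0.1668 x 0.01847 = 0.003081 mol; V(LiOH) at equivalence = 0.003081/0.3952 = 0.007796 L.
At equivalence all the acid is converted to HCOO-; total volume = 0.01847 + 0.007796 = 0.02627 L, so [HCOO-] = 0.003081/0.02627 = 0.1173 M.
Kb = Kw/Ka = 1.0e-14 / 1.8 x 10^-4 = 5.56e-11.
[OH^-] = sqrt(Kb x [HCOO-]) = sqrt(5.56e-11 x 0.1173) = 2.55e-6 M.
pOH = 5.59, so pH = 14.00 - 5.59 = 8.41.

8.41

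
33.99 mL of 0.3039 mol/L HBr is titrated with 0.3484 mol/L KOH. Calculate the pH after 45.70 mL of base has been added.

n(acid) = 0.3039 x 0.03399 = 0.01033 mol; n(KOH) added = 0.3484 x 0.04570 = 0.01592 mol.
Base is in excess by 0.01592 - 0.01033 = 0.005592 mol in a total volume of 0.07969 L.
[OH^-] = 0.005592/0.07969 = 0.07018 M, so pOH = 1.15 and pH = 14.00 - 1.15 = 12.85.

12.85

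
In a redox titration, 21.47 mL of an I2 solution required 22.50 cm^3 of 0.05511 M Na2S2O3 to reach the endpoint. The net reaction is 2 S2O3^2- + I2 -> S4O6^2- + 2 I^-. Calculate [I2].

0.0289 M

n(Na2S2O3) = 0.05511 x 0.02250 = 0.001240 mol.
From the balanced equation, 2 mol Na2S2O3 reacts with 1 mol I2, so n(I2) = 0.001240 x 1/2 = 0.0006200 mol.
[I2] = 0.0006200 / 0.02147 L = 0.0289 M.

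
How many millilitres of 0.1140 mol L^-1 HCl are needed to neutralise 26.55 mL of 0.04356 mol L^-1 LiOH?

n(LiOH) = 0.04356 mol/L x 0.02655 L = 0.001157 mol.
At equivalence n(HCl) = n(LiOH) = 0.001157 mol.
V(HCl) = 0.001157 / 0.1140 = 0.01014 L = 10.1 mL.

10.1 mL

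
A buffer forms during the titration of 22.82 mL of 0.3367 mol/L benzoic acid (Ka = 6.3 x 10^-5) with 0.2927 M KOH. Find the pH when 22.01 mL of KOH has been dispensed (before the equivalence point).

Initial n(C6H5COOH) = 0.3367 x 0.02282 = 0.007683 mol.
n(KOH) added = 0.2927 x 0.02201 = 0.006442 mol, converting that many moles of C6H5COOH to C6H5COO-.
Remaining n(C6H5COOH) = 0.001241 mol; n(C6H5COO-) = 0.006442 mol.
By Henderson-Hasselbalch, pH = pKa + log([A^-]/[HA]) = 4.20 + log(0.006442/0.001241) = 4.20 + (+0.72) = 4.92.

4.92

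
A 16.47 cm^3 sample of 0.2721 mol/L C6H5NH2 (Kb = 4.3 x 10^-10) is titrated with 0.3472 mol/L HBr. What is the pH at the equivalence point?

n(C6H5NH2) = 0.2721 x 0.01647 = 0.004481 mol; V(HBr) at equivalence = 0.004481/0.3472 = 0.01291 L.
At equivalence the base is fully converted to C6H5NH3+; total volume = 0.02938 L, so [C6H5NH3+] = 0.004481/0.02938 = 0.1525 M.
Ka(C6H5NH3+) = Kw/Kb = 1.0e-14 / 4.3 x 10^-10 = 2.33e-5.
[H^+] = sqrt(Ka x [C6H5NH3+]) = sqrt(2.33e-5 x 0.1525) = 0.00188 M.
pH = -log(0.00188) = 2.73.

2.73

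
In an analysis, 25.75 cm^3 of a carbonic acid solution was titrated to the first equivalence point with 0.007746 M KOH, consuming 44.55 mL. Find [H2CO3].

0.0134 M

n(KOH) = 0.007746 x 0.04455 = 0.0003451 mol.
At the first equivalence point, 1 mol OH^- react per mol H2CO3, so n(H2CO3) = 0.0003451 / 1 = 0.0003451 mol.
[H2CO3] = 0.0003451 / 0.02575 L = 0.0134 M.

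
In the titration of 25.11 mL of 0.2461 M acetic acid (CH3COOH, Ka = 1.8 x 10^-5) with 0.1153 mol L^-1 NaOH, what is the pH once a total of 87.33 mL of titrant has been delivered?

12.54

n(acid) = 0.2461 x 0.02511 = 0.006180 mol; n(NaOH) added = 0.1153 x 0.08733 = 0.01007 mol.
Base is in excess by 0.01007 - 0.006180 = 0.003890 mol in a total volume of 0.1124 L.
[OH^-] = 0.003890/0.1124 = 0.03459 M, so pOH = 1.46 and pH = 14.00 - 1.46 = 12.54.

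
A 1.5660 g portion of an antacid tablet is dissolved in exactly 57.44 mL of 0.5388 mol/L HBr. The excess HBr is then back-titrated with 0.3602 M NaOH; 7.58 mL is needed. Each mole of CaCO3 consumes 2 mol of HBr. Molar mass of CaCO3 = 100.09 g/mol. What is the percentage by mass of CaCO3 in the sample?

90.2%

Total n(HBr) added = 0.5388 x 0.05744 = 0.03095 mol.
n(NaOH) used = 0.3602 x 0.007580 = 0.002730 mol, which equals the excess n(HBr).
So n(HBr) consumed by the sample = 0.03095 - 0.002730 = 0.02822 mol.
n(CaCO3) = 0.02822 / 2 = 0.01411 mol.
mass CaCO3 = 0.01411 x 100.09 = 1.412 g, so %CaCO3 = 1.412/1.5660 x 100 = 90.2%.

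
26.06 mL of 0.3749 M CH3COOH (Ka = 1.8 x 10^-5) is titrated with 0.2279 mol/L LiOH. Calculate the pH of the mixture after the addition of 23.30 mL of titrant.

4.82

Initial n(CH3COOH) = 0.3749 x 0.02606 = 0.009770 mol.
n(LiOH) added = 0.2279 x 0.02330 = 0.005310 mol, converting that many moles of CH3COOH to CH3COO-.
Remaining n(CH3COOH) = 0.004460 mol; n(CH3COO-) = 0.005310 mol.
By Henderson-Hasselbalch, pH = pKa + log([A^-]/[HA]) = 4.74 + log(0.005310/0.004460) = 4.74 + (+0.08) = 4.82.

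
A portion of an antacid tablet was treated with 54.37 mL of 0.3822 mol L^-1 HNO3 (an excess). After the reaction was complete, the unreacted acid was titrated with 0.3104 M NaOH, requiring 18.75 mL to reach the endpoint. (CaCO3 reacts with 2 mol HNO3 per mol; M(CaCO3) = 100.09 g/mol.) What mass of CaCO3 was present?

0.749 g

Total n(HNO3) added = 0.3822 x 0.05437 = 0.02078 mol.
n(NaOH) used = 0.3104 x 0.01875 = 0.005820 mol, which equals the excess n(HNO3).
So n(HNO3) consumed by the sample = 0.02078 - 0.005820 = 0.01496 mol.
n(CaCO3) = 0.01496 / 2 = 0.007480 mol.
mass = 0.007480 mol x 100.09 g/mol = 0.749 g.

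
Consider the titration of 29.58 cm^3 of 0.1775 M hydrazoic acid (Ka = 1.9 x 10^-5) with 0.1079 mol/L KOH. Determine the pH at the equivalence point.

n(HN3) = 0.1775 x 0.02958 = 0.005250 mol; V(KOH) at equivalence = 0.005250/0.1079 = 0.04866 L.
At equivalence all the acid is converted to N3-; total volume = 0.02958 + 0.04866 = 0.07824 L, so [N3-] = 0.005250/0.07824 = 0.06711 M.
Kb = Kw/Ka = 1.0e-14 / 1.9 x 10^-5 = 5.26e-10.
[OH^-] = sqrt(Kb x [N3-]) = sqrt(5.26e-10 x 0.06711) = 5.94e-6 M.
pOH = 5.23, so pH = 14.00 - 5.23 = 8.77.

8.77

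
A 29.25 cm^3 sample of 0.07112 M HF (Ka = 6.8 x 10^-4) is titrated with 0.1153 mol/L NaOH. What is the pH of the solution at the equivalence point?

7.91

n(HF) = 0.07112 x 0.02925 = 0.002080 mol; V(NaOH) at equivalence = 0.002080/0.1153 = 0.01804 L.
At equivalence all the acid is converted to F-; total volume = 0.02925 + 0.01804 = 0.04729 L, so [F-] = 0.002080/0.04729 = 0.04399 M.
Kb = Kw/Ka = 1.0e-14 / 6.8 x 10^-4 = 1.47e-11.
[OH^-] = sqrt(Kb x [F-]) = sqrt(1.47e-11 x 0.04399) = 8.04e-7 M.
pOH = 6.09, so pH = 14.00 - 6.09 = 7.91.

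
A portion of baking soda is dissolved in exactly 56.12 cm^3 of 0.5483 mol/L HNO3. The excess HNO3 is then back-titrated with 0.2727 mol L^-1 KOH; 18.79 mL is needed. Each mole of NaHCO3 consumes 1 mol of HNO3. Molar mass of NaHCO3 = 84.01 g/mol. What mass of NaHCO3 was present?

2.15 g

Total n(HNO3) added = 0.5483 x 0.05612 = 0.03077 mol.
n(KOH) used = 0.2727 x 0.01879 = 0.005124 mol, which equals the excess n(HNO3).
So n(HNO3) consumed by the sample = 0.03077 - 0.005124 = 0.02565 mol.
n(NaHCO3) = 0.02565 / 1 = 0.02565 mol.
mass = 0.02565 mol x 84.01 g/mol = 2.15 g.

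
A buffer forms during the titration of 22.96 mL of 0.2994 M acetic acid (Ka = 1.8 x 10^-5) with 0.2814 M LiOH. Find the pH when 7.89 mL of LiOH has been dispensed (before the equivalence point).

4.42

Initial n(CH3COOH) = 0.2994 x 0.02296 = 0.006874 mol.
n(LiOH) added = 0.2814 x 0.007890 = 0.002220 mol, converting that many moles of CH3COOH to CH3COO-.
Remaining n(CH3COOH) = 0.004654 mol; n(CH3COO-) = 0.002220 mol.
By Henderson-Hasselbalch, pH = pKa + log([A^-]/[HA]) = 4.74 + log(0.002220/0.004654) = 4.74 + (-0.32) = 4.42.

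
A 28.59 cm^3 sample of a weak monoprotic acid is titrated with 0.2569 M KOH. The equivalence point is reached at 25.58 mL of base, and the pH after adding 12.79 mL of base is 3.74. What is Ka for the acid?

1.8 x 10^-4

12.79 mL is half of the equivalence volume, so this is the half-equivalence point where [HA] = [A^-].
At half-equivalence pH = pKa, so pKa = 3.74.
Ka = 10^(-3.74) = 1.8 x 10^-4.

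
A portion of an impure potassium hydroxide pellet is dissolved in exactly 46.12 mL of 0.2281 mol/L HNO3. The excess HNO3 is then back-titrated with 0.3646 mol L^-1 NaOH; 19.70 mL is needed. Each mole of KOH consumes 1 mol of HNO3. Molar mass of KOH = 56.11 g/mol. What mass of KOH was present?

Total n(HNO3) added = 0.2281 x 0.04612 = 0.01052 mol.
n(NaOH) used = 0.3646 x 0.01970 = 0.007183 mol, which equals the excess n(HNO3).
So n(HNO3) consumed by the sample = 0.01052 - 0.007183 = 0.003337 mol.
n(KOH) = 0.003337 / 1 = 0.003337 mol.
mass = 0.003337 mol x 56.11 g/mol = 0.187 g.

0.187 g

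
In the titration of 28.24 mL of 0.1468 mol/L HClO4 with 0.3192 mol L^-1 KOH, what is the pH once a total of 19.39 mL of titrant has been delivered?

n(acid) = 0.1468 x 0.02824 = 0.004146 mol; n(KOH) added = 0.3192 x 0.01939 = 0.006189 mol.
Base is in excess by 0.006189 - 0.004146 = 0.002044 mol in a total volume of 0.04763 L.
[OH^-] = 0.002044/0.04763 = 0.04291 M, so pOH = 1.37 and pH = 14.00 - 1.37 = 12.63.

12.63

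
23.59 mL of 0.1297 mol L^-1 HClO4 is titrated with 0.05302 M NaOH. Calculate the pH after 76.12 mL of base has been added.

11.99

n(acid) = 0.1297 x 0.02359 = 0.003060 mol; n(NaOH) added = 0.05302 x 0.07612 = 0.004036 mol.
Base is in excess by 0.004036 - 0.003060 = 0.0009763 mol in a total volume of 0.09971 L.
[OH^-] = 0.0009763/0.09971 = 0.009791 M, so pOH = 2.01 and pH = 14.00 - 2.01 = 11.99.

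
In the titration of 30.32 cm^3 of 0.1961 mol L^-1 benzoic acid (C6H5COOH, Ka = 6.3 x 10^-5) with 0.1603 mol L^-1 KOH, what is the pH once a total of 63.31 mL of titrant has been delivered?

n(acid) = 0.1961 x 0.03032 = 0.005946 mol; n(KOH) added = 0.1603 x 0.06331 = 0.01015 mol.
Base is in excess by 0.01015 - 0.005946 = 0.004203 mol in a total volume of 0.09363 L.
[OH^-] = 0.004203/0.09363 = 0.04489 M, so pOH = 1.35 and pH = 14.00 - 1.35 = 12.65.

12.65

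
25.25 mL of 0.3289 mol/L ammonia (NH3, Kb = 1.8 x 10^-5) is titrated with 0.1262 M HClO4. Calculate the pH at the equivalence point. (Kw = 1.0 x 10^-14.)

n(NH3) = 0.3289 x 0.02525 = 0.008305 mol; V(HClO4) at equivalence = 0.008305/0.1262 = 0.06581 L.
At equivalence the base is fully converted to NH4+; total volume = 0.09106 L, so [NH4+] = 0.008305/0.09106 = 0.09120 M.
Ka(NH4+) = Kw/Kb = 1.0e-14 / 1.8 x 10^-5 = 5.56e-10.
[H^+] = sqrt(Ka x [NH4+]) = sqrt(5.56e-10 x 0.09120) = 7.12e-6 M.
pH = -log(7.12e-6) = 5.15.

5.15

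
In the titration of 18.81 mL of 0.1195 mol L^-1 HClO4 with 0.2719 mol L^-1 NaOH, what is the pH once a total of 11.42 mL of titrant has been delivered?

12.45

n(acid) = 0.1195 x 0.01881 = 0.002248 mol; n(NaOH) added = 0.2719 x 0.01142 = 0.003105 mol.
Base is in excess by 0.003105 - 0.002248 = 0.0008573 mol in a total volume of 0.03023 L.
[OH^-] = 0.0008573/0.03023 = 0.02836 M, so pOH = 1.55 and pH = 14.00 - 1.55 = 12.45.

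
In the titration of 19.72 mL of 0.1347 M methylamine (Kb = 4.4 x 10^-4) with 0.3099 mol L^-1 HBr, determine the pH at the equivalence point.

n(CH3NH2) = 0.1347 x 0.01972 = 0.002656 mol; V(HBr) at equivalence = 0.002656/0.3099 = 0.008571 L.
At equivalence the base is fully converted to CH3NH3+; total volume = 0.02829 L, so [CH3NH3+] = 0.002656/0.02829 = 0.09389 M.
Ka(CH3NH3+) = Kw/Kb = 1.0e-14 / 4.4 x 10^-4 = 2.27e-11.
[H^+] = sqrt(Ka x [CH3NH3+]) = sqrt(2.27e-11 x 0.09389) = 1.46e-6 M.
pH = -log(1.46e-6) = 5.84.

5.84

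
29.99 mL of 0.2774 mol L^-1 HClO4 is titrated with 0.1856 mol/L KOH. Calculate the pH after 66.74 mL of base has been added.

n(acid) = 0.2774 x 0.02999 = 0.008319 mol; n(KOH) added = 0.1856 x 0.06674 = 0.01239 mol.
Base is in excess by 0.01239 - 0.008319 = 0.004068 mol in a total volume of 0.09673 L.
[OH^-] = 0.004068/0.09673 = 0.04205 M, so pOH = 1.38 and pH = 14.00 - 1.38 = 12.62.

12.62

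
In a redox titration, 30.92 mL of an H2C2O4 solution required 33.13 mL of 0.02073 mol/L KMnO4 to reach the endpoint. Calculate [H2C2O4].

0.0555 M

n(KMnO4) = 0.02073 x 0.03313 = 0.0006868 mol.
From the balanced equation, 2 mol KMnO4 reacts with 5 mol H2C2O4, so n(H2C2O4) = 0.0006868 x 5/2 = 0.001717 mol.
[H2C2O4] = 0.001717 / 0.03092 L = 0.0555 M.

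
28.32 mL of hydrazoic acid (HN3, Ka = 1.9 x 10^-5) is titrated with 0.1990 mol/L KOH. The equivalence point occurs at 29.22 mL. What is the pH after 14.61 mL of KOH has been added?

4.72

14.61 mL is exactly half the equivalence volume (29.22/2), i.e. the half-equivalence point.
There, n(HA) = n(A^-), so pH = pKa = -log(1.9 x 10^-5) = 4.72.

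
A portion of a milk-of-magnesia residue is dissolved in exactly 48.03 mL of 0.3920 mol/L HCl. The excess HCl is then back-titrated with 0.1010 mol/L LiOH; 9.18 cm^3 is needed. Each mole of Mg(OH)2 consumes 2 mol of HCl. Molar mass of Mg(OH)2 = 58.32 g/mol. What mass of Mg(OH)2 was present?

Total n(HCl) added = 0.3920 x 0.04803 = 0.01883 mol.
n(LiOH) used = 0.1010 x 0.009180 = 0.0009272 mol, which equals the excess n(HCl).
So n(HCl) consumed by the sample = 0.01883 - 0.0009272 = 0.01790 mol.
n(Mg(OH)2) = 0.01790 / 2 = 0.008950 mol.
mass = 0.008950 mol x 58.32 g/mol = 0.522 g.

0.522 g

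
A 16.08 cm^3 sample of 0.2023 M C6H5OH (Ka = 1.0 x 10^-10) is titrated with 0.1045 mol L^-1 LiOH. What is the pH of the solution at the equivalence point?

n(C6H5OH) = 0.2023 x 0.01608 = 0.003253 mol; V(LiOH) at equivalence = 0.003253/0.1045 = 0.03113 L.
At equivalence all the acid is converted to C6H5O-; total volume = 0.01608 + 0.03113 = 0.04721 L, so [C6H5O-] = 0.003253/0.04721 = 0.06891 M.
Kb = Kw/Ka = 1.0e-14 / 1.0 x 10^-10 = 0.000100.
[OH^-] = sqrt(Kb x [C6H5O-]) = sqrt(0.000100 x 0.06891) = 0.00262 M.
pOH = 2.58, so pH = 14.00 - 2.58 = 11.42.

11.42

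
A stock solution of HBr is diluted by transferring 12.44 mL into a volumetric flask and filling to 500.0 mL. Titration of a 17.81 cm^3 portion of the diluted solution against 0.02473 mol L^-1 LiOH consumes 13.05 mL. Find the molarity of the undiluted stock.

0.728 M

n(LiOH) = 0.02473 x 0.01305 = 0.0003227 mol.
n(HBr) in the aliquot = 0.0003227 mol.
[diluted HBr] = 0.0003227 / 0.01781 = 0.01812 M.
Dilution factor = 500.0/12.44 = 40.19, so [stock] = 0.01812 x 40.19 = 0.728 M.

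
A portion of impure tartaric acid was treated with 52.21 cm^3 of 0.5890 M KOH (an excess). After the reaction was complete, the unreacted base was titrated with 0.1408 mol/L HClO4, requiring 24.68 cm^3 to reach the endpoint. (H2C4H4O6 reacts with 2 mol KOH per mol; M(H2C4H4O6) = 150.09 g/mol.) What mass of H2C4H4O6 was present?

Total n(KOH) added = 0.5890 x 0.05221 = 0.03075 mol.
n(HClO4) used = 0.1408 x 0.02468 = 0.003475 mol, which equals the excess n(KOH).
So n(KOH) consumed by the sample = 0.03075 - 0.003475 = 0.02728 mol.
n(H2C4H4O6) = 0.02728 / 2 = 0.01364 mol.
mass = 0.01364 mol x 150.09 g/mol = 2.05 g.

2.05 g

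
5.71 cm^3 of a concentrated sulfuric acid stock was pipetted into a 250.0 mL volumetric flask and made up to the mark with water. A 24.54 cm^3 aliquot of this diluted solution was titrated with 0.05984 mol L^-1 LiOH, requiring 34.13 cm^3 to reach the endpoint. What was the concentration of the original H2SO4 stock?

n(LiOH) = 0.05984 x 0.03413 = 0.002042 mol.
n(H2SO4) in the aliquot = 0.002042 x 1/2 = 0.001021 mol.
[diluted H2SO4] = 0.001021 / 0.02454 = 0.04161 M.
Dilution factor = 250.0/5.710 = 43.78, so [stock] = 0.04161 x 43.78 = 1.82 M.

1.82 M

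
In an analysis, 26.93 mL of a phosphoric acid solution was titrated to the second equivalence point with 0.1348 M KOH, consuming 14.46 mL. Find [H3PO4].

0.0362 M

n(KOH) = 0.1348 x 0.01446 = 0.001949 mol.
At the second equivalence point, 2 mol OH^- react per mol H3PO4, so n(H3PO4) = 0.001949 / 2 = 0.0009746 mol.
[H3PO4] = 0.0009746 / 0.02693 L = 0.0362 M.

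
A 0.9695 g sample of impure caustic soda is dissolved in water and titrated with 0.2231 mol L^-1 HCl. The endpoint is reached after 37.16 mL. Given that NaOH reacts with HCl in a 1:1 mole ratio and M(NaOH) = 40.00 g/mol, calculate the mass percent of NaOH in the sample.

34.2%

n(HCl) = 0.2231 x 0.03716 = 0.008290 mol.
n(NaOH) = 0.008290 / 1 = 0.008290 mol.
mass of NaOH = 0.008290 x 40.00 = 0.3316 g.
% purity = 0.3316 / 0.9695 x 100 = 34.2%.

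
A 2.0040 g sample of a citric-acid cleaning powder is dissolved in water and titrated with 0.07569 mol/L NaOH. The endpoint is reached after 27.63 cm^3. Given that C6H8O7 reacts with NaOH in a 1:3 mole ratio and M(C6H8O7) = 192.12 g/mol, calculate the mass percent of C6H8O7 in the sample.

6.68%

n(NaOH) = 0.07569 x 0.02763 = 0.002091 mol.
n(C6H8O7) = 0.002091 / 3 = 0.0006971 mol.
mass of C6H8O7 = 0.0006971 x 192.12 = 0.1339 g.
% purity = 0.1339 / 2.0040 x 100 = 6.68%.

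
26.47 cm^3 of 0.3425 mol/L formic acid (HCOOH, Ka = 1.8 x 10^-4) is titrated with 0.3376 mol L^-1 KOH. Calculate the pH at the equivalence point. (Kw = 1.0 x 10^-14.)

n(HCOOH) = 0.3425 x 0.02647 = 0.009066 mol; V(KOH) at equivalence = 0.009066/0.3376 = 0.02685 L.
At equivalence all the acid is converted to HCOO-; total volume = 0.02647 + 0.02685 = 0.05332 L, so [HCOO-] = 0.009066/0.05332 = 0.1700 M.
Kb = Kw/Ka = 1.0e-14 / 1.8 x 10^-4 = 5.56e-11.
[OH^-] = sqrt(Kb x [HCOO-]) = sqrt(5.56e-11 x 0.1700) = 3.07e-6 M.
pOH = 5.51, so pH = 14.00 - 5.51 = 8.49.

8.49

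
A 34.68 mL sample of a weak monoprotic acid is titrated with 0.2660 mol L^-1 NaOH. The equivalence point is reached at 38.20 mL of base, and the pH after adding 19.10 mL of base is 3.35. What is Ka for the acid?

4.5 x 10^-4

19.10 mL is half of the equivalence volume, so this is the half-equivalence point where [HA] = [A^-].
At half-equivalence pH = pKa, so pKa = 3.35.
Ka = 10^(-3.35) = 4.5 x 10^-4.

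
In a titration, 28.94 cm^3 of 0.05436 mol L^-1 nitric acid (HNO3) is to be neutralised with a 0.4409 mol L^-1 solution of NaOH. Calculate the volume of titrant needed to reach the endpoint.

3.57 mL

n(HNO3) = 0.05436 mol/L x 0.02894 L = 0.001573 mol.
At equivalence n(NaOH) = n(HNO3) = 0.001573 mol.
V(NaOH) = 0.001573 / 0.4409 = 0.003568 L = 3.57 mL.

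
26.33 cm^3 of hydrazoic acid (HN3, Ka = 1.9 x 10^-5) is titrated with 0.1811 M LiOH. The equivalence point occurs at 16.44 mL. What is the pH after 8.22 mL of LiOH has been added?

4.72

8.22 mL is exactly half the equivalence volume (16.44/2), i.e. the half-equivalence point.
There, n(HA) = n(A^-), so pH = pKa = -log(1.9 x 10^-5) = 4.72.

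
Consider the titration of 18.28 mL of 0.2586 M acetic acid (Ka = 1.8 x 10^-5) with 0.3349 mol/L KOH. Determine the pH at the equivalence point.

n(CH3COOH) = 0.2586 x 0.01828 = 0.004727 mol; V(KOH) at equivalence = 0.004727/0.3349 = 0.01412 L.
At equivalence all the acid is converted to CH3COO-; total volume = 0.01828 + 0.01412 = 0.03240 L, so [CH3COO-] = 0.004727/0.03240 = 0.1459 M.
Kb = Kw/Ka = 1.0e-14 / 1.8 x 10^-5 = 5.56e-10.
[OH^-] = sqrt(Kb x [CH3COO-]) = sqrt(5.56e-10 x 0.1459) = 9.00e-6 M.
pOH = 5.05, so pH = 14.00 - 5.05 = 8.95.

8.95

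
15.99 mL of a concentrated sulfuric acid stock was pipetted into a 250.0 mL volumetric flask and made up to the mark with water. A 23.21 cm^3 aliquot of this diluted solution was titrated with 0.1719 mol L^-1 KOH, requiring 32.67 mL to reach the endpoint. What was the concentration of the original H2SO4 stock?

1.89 M

n(KOH) = 0.1719 x 0.03267 = 0.005616 mol.
n(H2SO4) in the aliquot = 0.005616 x 1/2 = 0.002808 mol.
[diluted H2SO4] = 0.002808 / 0.02321 = 0.1210 M.
Dilution factor = 250.0/15.99 = 15.63, so [stock] = 0.1210 x 15.63 = 1.89 M.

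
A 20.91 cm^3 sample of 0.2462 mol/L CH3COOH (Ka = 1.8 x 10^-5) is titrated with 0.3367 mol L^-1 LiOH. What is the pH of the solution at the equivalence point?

8.95

n(CH3COOH) = 0.2462 x 0.02091 = 0.005148 mol; V(LiOH) at equivalence = 0.005148/0.3367 = 0.01529 L.
At equivalence all the acid is converted to CH3COO-; total volume = 0.02091 + 0.01529 = 0.03620 L, so [CH3COO-] = 0.005148/0.03620 = 0.1422 M.
Kb = Kw/Ka = 1.0e-14 / 1.8 x 10^-5 = 5.56e-10.
[OH^-] = sqrt(Kb x [CH3COO-]) = sqrt(5.56e-10 x 0.1422) = 8.89e-6 M.
pOH = 5.05, so pH = 14.00 - 5.05 = 8.95.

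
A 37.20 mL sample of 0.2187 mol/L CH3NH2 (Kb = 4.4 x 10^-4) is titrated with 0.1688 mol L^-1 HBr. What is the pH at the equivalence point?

5.83

n(CH3NH2) = 0.2187 x 0.03720 = 0.008136 mol; V(HBr) at equivalence = 0.008136/0.1688 = 0.04820 L.
At equivalence the base is fully converted to CH3NH3+; total volume = 0.08540 L, so [CH3NH3+] = 0.008136/0.08540 = 0.09527 M.
Ka(CH3NH3+) = Kw/Kb = 1.0e-14 / 4.4 x 10^-4 = 2.27e-11.
[H^+] = sqrt(Ka x [CH3NH3+]) = sqrt(2.27e-11 x 0.09527) = 1.47e-6 M.
pH = -log(1.47e-6) = 5.83.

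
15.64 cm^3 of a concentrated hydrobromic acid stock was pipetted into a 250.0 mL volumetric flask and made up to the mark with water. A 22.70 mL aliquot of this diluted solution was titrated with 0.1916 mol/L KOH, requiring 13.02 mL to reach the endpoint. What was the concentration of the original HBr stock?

1.76 M

n(KOH) = 0.1916 x 0.01302 = 0.002495 mol.
n(HBr) in the aliquot = 0.002495 mol.
[diluted HBr] = 0.002495 / 0.02270 = 0.1099 M.
Dilution factor = 250.0/15.64 = 15.98, so [stock] = 0.1099 x 15.98 = 1.76 M.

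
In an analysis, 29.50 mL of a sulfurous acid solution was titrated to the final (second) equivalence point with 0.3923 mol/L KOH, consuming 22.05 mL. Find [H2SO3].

0.147 M

n(KOH) = 0.3923 x 0.02205 = 0.008650 mol.
At the final (second) equivalence point, 2 mol OH^- react per mol H2SO3, so n(H2SO3) = 0.008650 / 2 = 0.004325 mol.
[H2SO3] = 0.004325 / 0.02950 L = 0.147 M.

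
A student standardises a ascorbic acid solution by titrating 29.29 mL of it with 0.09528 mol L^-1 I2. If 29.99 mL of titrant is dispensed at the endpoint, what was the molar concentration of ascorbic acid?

0.0976 M

n(I2) = 0.09528 x 0.02999 = 0.002857 mol.
From the balanced equation, 1 mol I2 reacts with 1 mol ascorbic acid, so n(ascorbic acid) = 0.002857 x 1/1 = 0.002857 mol.
[ascorbic acid] = 0.002857 / 0.02929 L = 0.0976 M.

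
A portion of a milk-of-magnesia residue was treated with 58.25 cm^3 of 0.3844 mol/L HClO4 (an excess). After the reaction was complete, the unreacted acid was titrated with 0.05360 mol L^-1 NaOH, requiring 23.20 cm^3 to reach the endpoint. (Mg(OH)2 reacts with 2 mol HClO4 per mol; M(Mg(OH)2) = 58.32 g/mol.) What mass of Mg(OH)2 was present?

0.617 g

Total n(HClO4) added = 0.3844 x 0.05825 = 0.02239 mol.
n(NaOH) used = 0.05360 x 0.02320 = 0.001244 mol, which equals the excess n(HClO4).
So n(HClO4) consumed by the sample = 0.02239 - 0.001244 = 0.02115 mol.
n(Mg(OH)2) = 0.02115 / 2 = 0.01057 mol.
mass = 0.01057 mol x 58.32 g/mol = 0.617 g.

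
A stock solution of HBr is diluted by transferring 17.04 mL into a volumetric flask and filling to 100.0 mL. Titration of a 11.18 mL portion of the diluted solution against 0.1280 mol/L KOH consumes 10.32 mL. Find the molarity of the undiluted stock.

0.693 M

n(KOH) = 0.1280 x 0.01032 = 0.001321 mol.
n(HBr) in the aliquot = 0.001321 mol.
[diluted HBr] = 0.001321 / 0.01118 = 0.1182 M.
Dilution factor = 100.0/17.04 = 5.869, so [stock] = 0.1182 x 5.869 = 0.693 M.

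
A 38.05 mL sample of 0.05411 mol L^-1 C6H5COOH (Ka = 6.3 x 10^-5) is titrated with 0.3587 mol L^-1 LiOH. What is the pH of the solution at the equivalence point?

n(C6H5COOH) = 0.05411 x 0.03805 = 0.002059 mol; V(LiOH) at equivalence = 0.002059/0.3587 = 0.005740 L.
At equivalence all the acid is converted to C6H5COO-; total volume = 0.03805 + 0.005740 = 0.04379 L, so [C6H5COO-] = 0.002059/0.04379 = 0.04702 M.
Kb = Kw/Ka = 1.0e-14 / 6.3 x 10^-5 = 1.59e-10.
[OH^-] = sqrt(Kb x [C6H5COO-]) = sqrt(1.59e-10 x 0.04702) = 2.73e-6 M.
pOH = 5.56, so pH = 14.00 - 5.56 = 8.44.

8.44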